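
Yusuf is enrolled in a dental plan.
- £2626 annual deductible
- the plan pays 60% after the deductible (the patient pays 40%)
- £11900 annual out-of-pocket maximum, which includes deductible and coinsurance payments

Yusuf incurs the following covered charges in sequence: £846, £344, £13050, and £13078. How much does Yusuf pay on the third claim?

#1 (£846): all of it applies to the deductible. Cost to patient: £846. OOP to date £846.
#2 (£344): entire amount goes to the deductible. Patient owes £344 (running OOP £1190).
#3 (£13050): £1436 to deductible, leaving £11614; patient's 40% is £4645.60. Patient pays £6081.60; OOP now £7271.60.

£6081.60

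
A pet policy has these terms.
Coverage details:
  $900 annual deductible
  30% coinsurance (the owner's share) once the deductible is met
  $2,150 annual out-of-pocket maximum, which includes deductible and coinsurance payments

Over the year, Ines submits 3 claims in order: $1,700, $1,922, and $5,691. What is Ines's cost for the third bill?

#1 ($1,700): deductible takes $900, $800 remains; owner's 30% is $240. Owner pays $1,140; OOP now $1,140.
#2 ($1,922): deductible met; 30% of $1,922 = $576.60. Owner owes $576.60 (running OOP $1,716.60).
#3 ($5,691): 30% coinsurance on $5,691 = $1,707.30. That would push OOP to $3,423.90, over the $2,150 cap, so owner pays $2,150 − $1,716.60 = $433.40.

$433.40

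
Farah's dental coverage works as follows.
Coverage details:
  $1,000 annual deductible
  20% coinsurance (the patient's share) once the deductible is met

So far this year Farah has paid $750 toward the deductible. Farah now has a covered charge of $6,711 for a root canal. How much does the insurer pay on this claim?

Remaining deductible: $1,000 − $750 = $250.
The remaining $6,461 (= $6,711 − $250) moves to coinsurance.
20% of $6,461 = $1,292.20 falls to the patient.
Patient responsibility: $250 + $1,292.20 = $1,542.20.
Insurer pays the balance: $6,711 − $1,542.20 = $5,168.80.

$5,168.80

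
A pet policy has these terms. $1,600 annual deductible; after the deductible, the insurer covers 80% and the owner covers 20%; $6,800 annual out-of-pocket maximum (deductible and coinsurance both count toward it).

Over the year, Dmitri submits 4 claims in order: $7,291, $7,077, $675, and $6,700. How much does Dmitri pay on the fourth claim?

$1,340

Bill 1, $7,291: deductible takes $1,600, $5,691 remains; owner's 20% is $1,138.20. Owner pays $2,738.20; OOP now $2,738.20.
Bill 2, $7,077: 20% coinsurance on $7,077 = $1,415.40. Cost to owner: $1,415.40. OOP to date $4,153.60.
Bill 3, $675: deductible met; 20% of $675 = $135. Owner owes $135 (running OOP $4,288.60).
Bill 4, $6,700: 20% coinsurance on $6,700 = $1,340. Owner owes $1,340 (running OOP $5,628.60).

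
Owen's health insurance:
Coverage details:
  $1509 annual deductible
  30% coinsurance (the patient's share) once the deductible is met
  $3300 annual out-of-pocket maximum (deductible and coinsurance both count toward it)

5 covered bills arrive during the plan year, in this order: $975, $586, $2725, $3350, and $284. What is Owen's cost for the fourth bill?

$957.90

Claim 1 ($975): fully absorbed by the deductible. Cost to patient: $975. OOP to date $975.
Claim 2 ($586): $534 to deductible, leaving $52; 30% of $52 = $15.60. Patient owes $549.60 (running OOP $1524.60).
Claim 3 ($2725): deductible already satisfied, so patient's share is 30% × $2725 = $817.50. Cost to patient: $817.50. OOP to date $2342.10.
Claim 4 ($3350): deductible met; 30% of $3350 = $1005. That would push OOP to $3347.10, over the $3300 cap, so patient pays $3300 − $2342.10 = $957.90.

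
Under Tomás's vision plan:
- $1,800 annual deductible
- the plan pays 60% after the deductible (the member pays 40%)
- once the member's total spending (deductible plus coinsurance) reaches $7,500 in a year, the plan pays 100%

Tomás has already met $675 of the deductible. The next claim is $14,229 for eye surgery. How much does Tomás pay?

$6,366.60

Remaining deductible: $1,800 − $675 = $1,125.
After the $1,125 deductible portion, $14,229 − $1,125 = $13,104 is subject to coinsurance.
Member's 40% share of $13,104 is $5,241.60.
Member responsibility before any cap: $1,125 + $5,241.60 = $6,366.60.
Total out-of-pocket so far would be $675 + $6,366.60 = $7,041.60, below the $7,500 cap — no reduction.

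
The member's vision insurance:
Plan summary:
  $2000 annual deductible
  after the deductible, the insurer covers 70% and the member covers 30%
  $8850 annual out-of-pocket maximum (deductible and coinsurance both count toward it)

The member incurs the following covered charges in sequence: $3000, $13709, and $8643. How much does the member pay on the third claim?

$2437.30

Bill 1, $3000: $2000 finishes the deductible; $1000 goes to coinsurance; 30% of $1000 = $300. Member pays $2300; OOP now $2300.
Bill 2, $13709: deductible met; 30% of $13709 = $4112.70. Member pays $4112.70; OOP now $6412.70.
Bill 3, $8643: deductible met; 30% of $8643 = $2592.90. Adding that to $6412.70 gives $9005.60, past the $8850 cap; member pays only $8850 − $6412.70 = $2437.30.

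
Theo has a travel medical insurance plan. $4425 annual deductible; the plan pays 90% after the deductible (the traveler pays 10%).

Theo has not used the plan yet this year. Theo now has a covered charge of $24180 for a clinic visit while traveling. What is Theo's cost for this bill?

Nothing has been paid toward the $4425 deductible, so the first $4425 of this charge is applied there.
After the $4425 deductible portion, $24180 − $4425 = $19755 is subject to coinsurance.
Coinsurance: $19755 × 10% = $1975.50.
That puts the traveler's cost at $4425 + $1975.50 = $6400.50.

$6400.50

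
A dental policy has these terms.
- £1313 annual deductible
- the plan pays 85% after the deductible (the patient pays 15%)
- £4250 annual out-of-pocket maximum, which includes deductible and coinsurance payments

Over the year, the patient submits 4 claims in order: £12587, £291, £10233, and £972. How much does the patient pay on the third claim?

£1202.25

#1 (£12587): deductible takes £1313, £11274 remains; 15% of £11274 = £1691.10. Patient owes £3004.10 (running OOP £3004.10).
#2 (£291): deductible met; 15% of £291 = £43.65. Cost to patient: £43.65. OOP to date £3047.75.
#3 (£10233): 15% coinsurance on £10233 = £1534.95. OOP would hit £4582.70 > £4250, so the cap limits the patient to £4250 − £3047.75 = £1202.25.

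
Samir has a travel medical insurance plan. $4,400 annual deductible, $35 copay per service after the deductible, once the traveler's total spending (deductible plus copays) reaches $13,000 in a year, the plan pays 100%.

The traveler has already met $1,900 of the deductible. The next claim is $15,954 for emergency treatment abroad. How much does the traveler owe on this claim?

Deductible still to meet: $4,400 − $1,900 = $2,500.
That leaves $15,954 − $2,500 = $13,454 for the copay.
Copay on this service: $35.
Traveler responsibility before any cap: $2,500 + $35 = $2,535.
Total out-of-pocket so far would be $1,900 + $2,535 = $4,435, below the $13,000 cap — no reduction.

$2,535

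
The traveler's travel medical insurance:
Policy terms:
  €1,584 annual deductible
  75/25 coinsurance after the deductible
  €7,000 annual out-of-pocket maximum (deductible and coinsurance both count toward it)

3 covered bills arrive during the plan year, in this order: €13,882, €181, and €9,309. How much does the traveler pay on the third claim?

€2,296.25

Bill 1, €13,882: €1,584 finishes the deductible; €12,298 goes to coinsurance; coinsurance €12,298 × 25% = €3,074.50. Traveler pays €4,658.50; OOP now €4,658.50.
Bill 2, €181: 25% coinsurance on €181 = €45.25. Traveler owes €45.25 (running OOP €4,703.75).
Bill 3, €9,309: deductible already satisfied, so traveler's share is 25% × €9,309 = €2,327.25. That would push OOP to €7,031, over the €7,000 cap, so traveler pays €7,000 − €4,703.75 = €2,296.25.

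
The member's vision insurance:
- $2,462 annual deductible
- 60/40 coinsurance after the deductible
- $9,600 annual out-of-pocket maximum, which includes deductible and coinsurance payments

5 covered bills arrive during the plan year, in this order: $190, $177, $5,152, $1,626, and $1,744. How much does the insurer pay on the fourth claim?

$975.60

#1 ($190): fully absorbed by the deductible. Member pays $190; OOP now $190. Plan pays $190 − $190 = $0.
#2 ($177): fully absorbed by the deductible. Member owes $177 (running OOP $367). Insurer: $177 − $177 = $0.
#3 ($5,152): deductible takes $2,095, $3,057 remains; 40% of $3,057 = $1,222.80. Member pays $3,317.80; OOP now $3,684.80. Insurer: $5,152 − $3,317.80 = $1,834.20.
#4 ($1,626): deductible already satisfied, so member's share is 40% × $1,626 = $650.40. Member owes $650.40 (running OOP $4,335.20). Plan pays $1,626 − $650.40 = $975.60.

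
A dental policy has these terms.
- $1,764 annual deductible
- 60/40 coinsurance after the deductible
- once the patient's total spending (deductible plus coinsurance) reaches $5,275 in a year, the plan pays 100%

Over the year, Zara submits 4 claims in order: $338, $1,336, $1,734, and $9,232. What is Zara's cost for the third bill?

$747.60

Bill 1, $338: entire amount goes to the deductible. Cost to patient: $338. OOP to date $338.
Bill 2, $1,336: fully absorbed by the deductible. Cost to patient: $1,336. OOP to date $1,674.
Bill 3, $1,734: $90 to deductible, leaving $1,644; coinsurance $1,644 × 40% = $657.60. Patient pays $747.60; OOP now $2,421.60.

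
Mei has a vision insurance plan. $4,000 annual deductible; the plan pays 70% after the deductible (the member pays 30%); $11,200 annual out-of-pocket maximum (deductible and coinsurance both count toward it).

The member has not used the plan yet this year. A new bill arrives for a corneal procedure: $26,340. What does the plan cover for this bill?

The full $4,000 deductible is still open; $4,000 of this bill applies to it.
That leaves $26,340 − $4,000 = $22,340 for coinsurance.
Member's 30% share of $22,340 is $6,702.
That puts the member's cost at $4,000 + $6,702 = $10,702 before any cap.
Total out-of-pocket so far would be $0 + $10,702 = $10,702, below the $11,200 cap — no reduction.
Insurer pays the balance: $26,340 − $10,702 = $15,638.

$15,638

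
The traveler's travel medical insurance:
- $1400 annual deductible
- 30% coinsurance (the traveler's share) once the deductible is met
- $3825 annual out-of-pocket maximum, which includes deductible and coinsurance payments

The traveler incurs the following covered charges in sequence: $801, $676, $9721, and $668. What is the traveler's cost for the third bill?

#1 ($801): fully absorbed by the deductible. Cost to traveler: $801. OOP to date $801.
#2 ($676): deductible takes $599, $77 remains; 30% of $77 = $23.10. Traveler owes $622.10 (running OOP $1423.10).
#3 ($9721): 30% coinsurance on $9721 = $2916.30. OOP would hit $4339.40 > $3825, so the cap limits the traveler to $3825 − $1423.10 = $2401.90.

$2401.90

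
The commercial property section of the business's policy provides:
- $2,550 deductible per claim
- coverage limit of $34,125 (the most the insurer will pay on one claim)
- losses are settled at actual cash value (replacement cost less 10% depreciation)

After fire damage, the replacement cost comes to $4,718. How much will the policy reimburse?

Actual cash value after 10% depreciation: $4,718 × 90% = $4,246.20.
Less the $2,550 deductible: $4,246.20 − $2,550 = $1,696.20.
That's under the $34,125 cap, so the insurer reimburses the full $1,696.20.

$1,696.20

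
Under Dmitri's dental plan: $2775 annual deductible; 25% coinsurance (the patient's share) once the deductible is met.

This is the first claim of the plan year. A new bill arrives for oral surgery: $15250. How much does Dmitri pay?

$5893.75

Deductible not yet touched, so the first $2775 of the bill goes to the deductible.
After the $2775 deductible portion, $15250 − $2775 = $12475 is subject to coinsurance.
Coinsurance: $12475 × 25% = $3118.75.
That puts the patient's cost at $2775 + $3118.75 = $5893.75.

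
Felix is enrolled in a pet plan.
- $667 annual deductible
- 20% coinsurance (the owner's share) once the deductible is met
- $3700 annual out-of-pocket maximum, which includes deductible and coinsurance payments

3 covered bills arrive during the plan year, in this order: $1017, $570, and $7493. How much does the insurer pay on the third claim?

#1 ($1017): $667 finishes the deductible; $350 goes to coinsurance; coinsurance $350 × 20% = $70. Owner owes $737 (running OOP $737). Insurer: $1017 − $737 = $280.
#2 ($570): deductible already satisfied, so owner's share is 20% × $570 = $114. Cost to owner: $114. OOP to date $851. Insurer: $570 − $114 = $456.
#3 ($7493): deductible already satisfied, so owner's share is 20% × $7493 = $1498.60. Owner owes $1498.60 (running OOP $2349.60). Plan pays $7493 − $1498.60 = $5994.40.

$5994.40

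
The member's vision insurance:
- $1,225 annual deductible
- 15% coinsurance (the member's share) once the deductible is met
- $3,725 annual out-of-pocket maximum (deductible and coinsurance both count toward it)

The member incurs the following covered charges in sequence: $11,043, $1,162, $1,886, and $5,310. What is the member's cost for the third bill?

Claim 1 — $11,043: $1,225 finishes the deductible; $9,818 goes to coinsurance; coinsurance $9,818 × 15% = $1,472.70. Member pays $2,697.70; OOP now $2,697.70.
Claim 2 — $1,162: deductible met; 15% of $1,162 = $174.30. Member pays $174.30; OOP now $2,872.
Claim 3 — $1,886: 15% coinsurance on $1,886 = $282.90. Member owes $282.90 (running OOP $3,154.90).

$282.90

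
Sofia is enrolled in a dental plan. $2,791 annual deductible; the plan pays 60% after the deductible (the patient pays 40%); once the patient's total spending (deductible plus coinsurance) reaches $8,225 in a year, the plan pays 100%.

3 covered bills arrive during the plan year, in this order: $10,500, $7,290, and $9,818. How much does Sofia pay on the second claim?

$2,350.40

Bill 1, $10,500: $2,791 to deductible, leaving $7,709; patient's 40% is $3,083.60. Patient owes $5,874.60 (running OOP $5,874.60).
Bill 2, $7,290: deductible met; 40% of $7,290 = $2,916. OOP would hit $8,790.60 > $8,225, so the cap limits the patient to $8,225 − $5,874.60 = $2,350.40.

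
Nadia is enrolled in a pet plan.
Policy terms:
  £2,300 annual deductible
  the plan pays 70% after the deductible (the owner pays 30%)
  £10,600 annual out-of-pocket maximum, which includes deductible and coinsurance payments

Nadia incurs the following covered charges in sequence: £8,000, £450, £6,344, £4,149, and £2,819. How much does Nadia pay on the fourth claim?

Claim 1 (£8,000): deductible takes £2,300, £5,700 remains; coinsurance £5,700 × 30% = £1,710. Cost to owner: £4,010. OOP to date £4,010.
Claim 2 (£450): 30% coinsurance on £450 = £135. Cost to owner: £135. OOP to date £4,145.
Claim 3 (£6,344): deductible met; 30% of £6,344 = £1,903.20. Owner owes £1,903.20 (running OOP £6,048.20).
Claim 4 (£4,149): deductible already satisfied, so owner's share is 30% × £4,149 = £1,244.70. Owner owes £1,244.70 (running OOP £7,292.90).

£1,244.70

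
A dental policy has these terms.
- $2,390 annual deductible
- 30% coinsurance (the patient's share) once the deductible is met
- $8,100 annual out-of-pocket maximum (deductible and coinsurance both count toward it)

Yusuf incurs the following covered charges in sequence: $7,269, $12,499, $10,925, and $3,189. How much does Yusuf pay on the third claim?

Bill 1, $7,269: deductible takes $2,390, $4,879 remains; 30% of $4,879 = $1,463.70. Cost to patient: $3,853.70. OOP to date $3,853.70.
Bill 2, $12,499: deductible met; 30% of $12,499 = $3,749.70. Patient owes $3,749.70 (running OOP $7,603.40).
Bill 3, $10,925: deductible already satisfied, so patient's share is 30% × $10,925 = $3,277.50. Adding that to $7,603.40 gives $10,880.90, past the $8,100 cap; patient pays only $8,100 − $7,603.40 = $496.60.

$496.60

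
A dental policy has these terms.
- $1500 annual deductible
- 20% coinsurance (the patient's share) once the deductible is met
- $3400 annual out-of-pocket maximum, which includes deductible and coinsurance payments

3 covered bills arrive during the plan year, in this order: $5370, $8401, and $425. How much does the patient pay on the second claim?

$1126

Claim 1 ($5370): deductible takes $1500, $3870 remains; coinsurance $3870 × 20% = $774. Patient pays $2274; OOP now $2274.
Claim 2 ($8401): 20% coinsurance on $8401 = $1680.20. OOP would hit $3954.20 > $3400, so the cap limits the patient to $3400 − $2274 = $1126.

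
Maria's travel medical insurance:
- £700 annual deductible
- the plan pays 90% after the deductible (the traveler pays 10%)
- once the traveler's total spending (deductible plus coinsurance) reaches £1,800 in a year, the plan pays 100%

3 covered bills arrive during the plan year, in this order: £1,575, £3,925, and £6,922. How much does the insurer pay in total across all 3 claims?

Claim 1 (£1,575): £700 to deductible, leaving £875; coinsurance £875 × 10% = £87.50. Traveler pays £787.50; OOP now £787.50. Insurer: £1,575 − £787.50 = £787.50.
Claim 2 (£3,925): 10% coinsurance on £3,925 = £392.50. Cost to traveler: £392.50. OOP to date £1,180. Insurer: £3,925 − £392.50 = £3,532.50.
Claim 3 (£6,922): deductible met; 10% of £6,922 = £692.20. That would push OOP to £1,872.20, over the £1,800 cap, so traveler pays £1,800 − £1,180 = £620. Insurer: £6,922 − £620 = £6,302.
Insurer total = bills − traveler's total = £12,422 − £1,800 = £10,622.

£10,622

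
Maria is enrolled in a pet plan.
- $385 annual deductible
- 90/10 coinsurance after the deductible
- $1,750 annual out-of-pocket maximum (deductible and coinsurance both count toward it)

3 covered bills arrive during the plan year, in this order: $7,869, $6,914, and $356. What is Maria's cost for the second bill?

$616.60

Bill 1, $7,869: $385 to deductible, leaving $7,484; 10% of $7,484 = $748.40. Owner owes $1,133.40 (running OOP $1,133.40).
Bill 2, $6,914: deductible met; 10% of $6,914 = $691.40. OOP would hit $1,824.80 > $1,750, so the cap limits the owner to $1,750 − $1,133.40 = $616.60.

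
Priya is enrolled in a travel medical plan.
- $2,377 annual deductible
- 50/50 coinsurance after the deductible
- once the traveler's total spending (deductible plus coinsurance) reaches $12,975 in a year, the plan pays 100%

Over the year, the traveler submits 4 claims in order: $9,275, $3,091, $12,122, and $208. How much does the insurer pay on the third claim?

Claim 1 ($9,275): $2,377 finishes the deductible; $6,898 goes to coinsurance; coinsurance $6,898 × 50% = $3,449. Cost to traveler: $5,826. OOP to date $5,826. Plan pays $9,275 − $5,826 = $3,449.
Claim 2 ($3,091): deductible met; 50% of $3,091 = $1,545.50. Traveler pays $1,545.50; OOP now $7,371.50. Plan pays $3,091 − $1,545.50 = $1,545.50.
Claim 3 ($12,122): deductible already satisfied, so traveler's share is 50% × $12,122 = $6,061. OOP would hit $13,432.50 > $12,975, so the cap limits the traveler to $12,975 − $7,371.50 = $5,603.50. Insurer: $12,122 − $5,603.50 = $6,518.50.

$6,518.50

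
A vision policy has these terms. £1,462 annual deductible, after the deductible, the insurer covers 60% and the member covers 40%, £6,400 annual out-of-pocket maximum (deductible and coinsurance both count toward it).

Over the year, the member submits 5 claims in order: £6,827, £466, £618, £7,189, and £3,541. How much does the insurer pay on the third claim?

Claim 1 — £6,827: £1,462 finishes the deductible; £5,365 goes to coinsurance; 40% of £5,365 = £2,146. Member pays £3,608; OOP now £3,608. Insurer: £6,827 − £3,608 = £3,219.
Claim 2 — £466: deductible already satisfied, so member's share is 40% × £466 = £186.40. Cost to member: £186.40. OOP to date £3,794.40. Plan pays £466 − £186.40 = £279.60.
Claim 3 — £618: deductible met; 40% of £618 = £247.20. Cost to member: £247.20. OOP to date £4,041.60. Insurer: £618 − £247.20 = £370.80.

£370.80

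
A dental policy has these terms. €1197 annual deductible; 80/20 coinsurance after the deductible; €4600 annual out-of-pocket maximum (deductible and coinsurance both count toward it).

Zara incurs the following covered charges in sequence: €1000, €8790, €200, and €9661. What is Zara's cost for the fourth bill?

€1644.40

Bill 1, €1000: fully absorbed by the deductible. Patient pays €1000; OOP now €1000.
Bill 2, €8790: €197 to deductible, leaving €8593; patient's 20% is €1718.60. Cost to patient: €1915.60. OOP to date €2915.60.
Bill 3, €200: deductible already satisfied, so patient's share is 20% × €200 = €40. Patient pays €40; OOP now €2955.60.
Bill 4, €9661: deductible already satisfied, so patient's share is 20% × €9661 = €1932.20. That would push OOP to €4887.80, over the €4600 cap, so patient pays €4600 − €2955.60 = €1644.40.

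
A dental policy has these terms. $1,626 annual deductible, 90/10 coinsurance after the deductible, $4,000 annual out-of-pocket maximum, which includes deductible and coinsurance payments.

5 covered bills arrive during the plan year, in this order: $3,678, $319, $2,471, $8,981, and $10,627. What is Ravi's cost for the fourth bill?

$898.10

Claim 1 ($3,678): deductible takes $1,626, $2,052 remains; coinsurance $2,052 × 10% = $205.20. Cost to patient: $1,831.20. OOP to date $1,831.20.
Claim 2 ($319): deductible met; 10% of $319 = $31.90. Patient owes $31.90 (running OOP $1,863.10).
Claim 3 ($2,471): deductible met; 10% of $2,471 = $247.10. Cost to patient: $247.10. OOP to date $2,110.20.
Claim 4 ($8,981): 10% coinsurance on $8,981 = $898.10. Cost to patient: $898.10. OOP to date $3,008.30.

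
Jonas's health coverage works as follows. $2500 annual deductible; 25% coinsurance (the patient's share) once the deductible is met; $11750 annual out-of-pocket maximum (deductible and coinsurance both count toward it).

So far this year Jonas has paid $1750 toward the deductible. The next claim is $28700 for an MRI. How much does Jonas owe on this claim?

Remaining deductible: $2500 − $1750 = $750.
That leaves $28700 − $750 = $27950 for coinsurance.
Coinsurance: $27950 × 25% = $6987.50.
That puts the patient's cost at $750 + $6987.50 = $7737.50 before any cap.
Total out-of-pocket so far would be $1750 + $7737.50 = $9487.50, below the $11750 cap — no reduction.

$7737.50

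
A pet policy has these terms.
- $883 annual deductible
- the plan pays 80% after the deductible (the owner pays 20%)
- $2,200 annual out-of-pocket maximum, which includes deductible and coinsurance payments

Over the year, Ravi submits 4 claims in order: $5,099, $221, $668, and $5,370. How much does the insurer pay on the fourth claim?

#1 ($5,099): $883 finishes the deductible; $4,216 goes to coinsurance; 20% of $4,216 = $843.20. Owner pays $1,726.20; OOP now $1,726.20. Insurer: $5,099 − $1,726.20 = $3,372.80.
#2 ($221): 20% coinsurance on $221 = $44.20. Owner pays $44.20; OOP now $1,770.40. Plan pays $221 − $44.20 = $176.80.
#3 ($668): 20% coinsurance on $668 = $133.60. Owner pays $133.60; OOP now $1,904. Insurer: $668 − $133.60 = $534.40.
#4 ($5,370): deductible already satisfied, so owner's share is 20% × $5,370 = $1,074. That would push OOP to $2,978, over the $2,200 cap, so owner pays $2,200 − $1,904 = $296. Plan pays $5,370 − $296 = $5,074.

$5,074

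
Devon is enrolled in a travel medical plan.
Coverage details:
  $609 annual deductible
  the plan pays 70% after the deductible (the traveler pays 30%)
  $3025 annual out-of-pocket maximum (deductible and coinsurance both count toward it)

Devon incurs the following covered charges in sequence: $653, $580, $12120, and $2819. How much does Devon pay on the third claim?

$2228.80

Bill 1, $653: deductible takes $609, $44 remains; 30% of $44 = $13.20. Cost to traveler: $622.20. OOP to date $622.20.
Bill 2, $580: deductible met; 30% of $580 = $174. Traveler pays $174; OOP now $796.20.
Bill 3, $12120: deductible met; 30% of $12120 = $3636. That would push OOP to $4432.20, over the $3025 cap, so traveler pays $3025 − $796.20 = $2228.80.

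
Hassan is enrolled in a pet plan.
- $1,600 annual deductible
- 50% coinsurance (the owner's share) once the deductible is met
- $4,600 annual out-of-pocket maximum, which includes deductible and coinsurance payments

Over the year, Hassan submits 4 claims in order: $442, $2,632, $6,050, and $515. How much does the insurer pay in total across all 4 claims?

$5,039

#1 ($442): fully absorbed by the deductible. Owner owes $442 (running OOP $442). Insurer: $442 − $442 = $0.
#2 ($2,632): $1,158 finishes the deductible; $1,474 goes to coinsurance; owner's 50% is $737. Owner owes $1,895 (running OOP $2,337). Insurer: $2,632 − $1,895 = $737.
#3 ($6,050): deductible already satisfied, so owner's share is 50% × $6,050 = $3,025. Adding that to $2,337 gives $5,362, past the $4,600 cap; owner pays only $4,600 − $2,337 = $2,263. Insurer: $6,050 − $2,263 = $3,787.
#4 ($515): deductible already satisfied, so owner's share is 50% × $515 = $257.50. Adding that to $4,600 gives $4,857.50, past the $4,600 cap; owner pays only $4,600 − $4,600 = $0. Plan pays $515 − $0 = $515.
Insurer total: $0 + $737 + $3,787 + $515 = $5,039.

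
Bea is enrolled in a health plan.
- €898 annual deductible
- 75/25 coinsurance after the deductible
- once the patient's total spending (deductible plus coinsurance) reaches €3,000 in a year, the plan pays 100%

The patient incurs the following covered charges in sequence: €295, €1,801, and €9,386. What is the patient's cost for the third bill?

#1 (€295): fully absorbed by the deductible. Cost to patient: €295. OOP to date €295.
#2 (€1,801): €603 to deductible, leaving €1,198; patient's 25% is €299.50. Patient pays €902.50; OOP now €1,197.50.
#3 (€9,386): deductible met; 25% of €9,386 = €2,346.50. Adding that to €1,197.50 gives €3,544, past the €3,000 cap; patient pays only €3,000 − €1,197.50 = €1,802.50.

€1,802.50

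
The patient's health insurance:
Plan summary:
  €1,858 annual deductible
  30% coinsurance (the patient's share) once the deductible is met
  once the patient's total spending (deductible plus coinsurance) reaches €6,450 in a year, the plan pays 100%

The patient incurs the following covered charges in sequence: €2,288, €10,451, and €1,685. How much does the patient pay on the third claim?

€505.50

Bill 1, €2,288: €1,858 finishes the deductible; €430 goes to coinsurance; coinsurance €430 × 30% = €129. Patient pays €1,987; OOP now €1,987.
Bill 2, €10,451: 30% coinsurance on €10,451 = €3,135.30. Patient owes €3,135.30 (running OOP €5,122.30).
Bill 3, €1,685: 30% coinsurance on €1,685 = €505.50. Cost to patient: €505.50. OOP to date €5,627.80.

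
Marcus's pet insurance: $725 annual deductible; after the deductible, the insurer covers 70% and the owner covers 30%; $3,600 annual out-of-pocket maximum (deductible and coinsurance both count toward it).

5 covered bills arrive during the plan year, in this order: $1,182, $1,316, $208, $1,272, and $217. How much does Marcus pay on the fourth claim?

Claim 1 — $1,182: $725 to deductible, leaving $457; owner's 30% is $137.10. Owner pays $862.10; OOP now $862.10.
Claim 2 — $1,316: deductible already satisfied, so owner's share is 30% × $1,316 = $394.80. Cost to owner: $394.80. OOP to date $1,256.90.
Claim 3 — $208: 30% coinsurance on $208 = $62.40. Owner pays $62.40; OOP now $1,319.30.
Claim 4 — $1,272: deductible met; 30% of $1,272 = $381.60. Owner pays $381.60; OOP now $1,700.90.

$381.60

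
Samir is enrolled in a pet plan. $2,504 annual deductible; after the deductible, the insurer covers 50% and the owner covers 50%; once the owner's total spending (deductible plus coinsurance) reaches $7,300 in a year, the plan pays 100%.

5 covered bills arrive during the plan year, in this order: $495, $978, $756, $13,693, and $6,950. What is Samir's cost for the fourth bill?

$5,071

#1 ($495): entire amount goes to the deductible. Cost to owner: $495. OOP to date $495.
#2 ($978): fully absorbed by the deductible. Owner pays $978; OOP now $1,473.
#3 ($756): entire amount goes to the deductible. Cost to owner: $756. OOP to date $2,229.
#4 ($13,693): $275 finishes the deductible; $13,418 goes to coinsurance; owner's 50% is $6,709. Deductible plus coinsurance: $275 + $6,709 = $6,984. OOP would hit $9,213 > $7,300, so the cap limits the owner to $7,300 − $2,229 = $5,071.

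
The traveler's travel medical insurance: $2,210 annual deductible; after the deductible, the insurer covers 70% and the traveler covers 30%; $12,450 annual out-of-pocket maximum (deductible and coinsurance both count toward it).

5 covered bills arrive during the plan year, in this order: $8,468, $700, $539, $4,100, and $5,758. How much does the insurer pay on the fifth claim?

$4,030.60

#1 ($8,468): deductible takes $2,210, $6,258 remains; coinsurance $6,258 × 30% = $1,877.40. Traveler pays $4,087.40; OOP now $4,087.40. Plan pays $8,468 − $4,087.40 = $4,380.60.
#2 ($700): deductible already satisfied, so traveler's share is 30% × $700 = $210. Traveler pays $210; OOP now $4,297.40. Insurer: $700 − $210 = $490.
#3 ($539): 30% coinsurance on $539 = $161.70. Traveler owes $161.70 (running OOP $4,459.10). Plan pays $539 − $161.70 = $377.30.
#4 ($4,100): 30% coinsurance on $4,100 = $1,230. Traveler owes $1,230 (running OOP $5,689.10). Plan pays $4,100 − $1,230 = $2,870.
#5 ($5,758): 30% coinsurance on $5,758 = $1,727.40. Cost to traveler: $1,727.40. OOP to date $7,416.50. Insurer: $5,758 − $1,727.40 = $4,030.60.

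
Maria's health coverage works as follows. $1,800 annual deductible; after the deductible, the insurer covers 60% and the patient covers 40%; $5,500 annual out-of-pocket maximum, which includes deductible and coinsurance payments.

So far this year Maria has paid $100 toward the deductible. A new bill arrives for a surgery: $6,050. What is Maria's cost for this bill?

$3,440

Remaining deductible: $1,800 − $100 = $1,700.
That leaves $6,050 − $1,700 = $4,350 for coinsurance.
Coinsurance: $4,350 × 40% = $1,740.
So the patient owes $1,700 + $1,740 = $3,440 before any cap.
Total out-of-pocket so far would be $100 + $3,440 = $3,540, below the $5,500 cap — no reduction.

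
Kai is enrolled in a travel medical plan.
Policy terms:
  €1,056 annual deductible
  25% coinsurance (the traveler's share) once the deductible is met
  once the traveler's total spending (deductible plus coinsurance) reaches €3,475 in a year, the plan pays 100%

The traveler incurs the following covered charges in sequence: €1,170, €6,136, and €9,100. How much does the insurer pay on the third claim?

€8,243.50

#1 (€1,170): deductible takes €1,056, €114 remains; coinsurance €114 × 25% = €28.50. Traveler owes €1,084.50 (running OOP €1,084.50). Plan pays €1,170 − €1,084.50 = €85.50.
#2 (€6,136): deductible met; 25% of €6,136 = €1,534. Cost to traveler: €1,534. OOP to date €2,618.50. Plan pays €6,136 − €1,534 = €4,602.
#3 (€9,100): deductible already satisfied, so traveler's share is 25% × €9,100 = €2,275. OOP would hit €4,893.50 > €3,475, so the cap limits the traveler to €3,475 − €2,618.50 = €856.50. Plan pays €9,100 − €856.50 = €8,243.50.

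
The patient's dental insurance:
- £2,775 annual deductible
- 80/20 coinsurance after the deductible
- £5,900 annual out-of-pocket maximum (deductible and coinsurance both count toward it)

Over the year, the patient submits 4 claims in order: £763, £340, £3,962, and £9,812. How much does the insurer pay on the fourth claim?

£7,849.60

Bill 1, £763: entire amount goes to the deductible. Cost to patient: £763. OOP to date £763. Plan pays £763 − £763 = £0.
Bill 2, £340: entire amount goes to the deductible. Patient pays £340; OOP now £1,103. Plan pays £340 − £340 = £0.
Bill 3, £3,962: £1,672 finishes the deductible; £2,290 goes to coinsurance; coinsurance £2,290 × 20% = £458. Patient pays £2,130; OOP now £3,233. Insurer: £3,962 − £2,130 = £1,832.
Bill 4, £9,812: deductible already satisfied, so patient's share is 20% × £9,812 = £1,962.40. Cost to patient: £1,962.40. OOP to date £5,195.40. Insurer: £9,812 − £1,962.40 = £7,849.60.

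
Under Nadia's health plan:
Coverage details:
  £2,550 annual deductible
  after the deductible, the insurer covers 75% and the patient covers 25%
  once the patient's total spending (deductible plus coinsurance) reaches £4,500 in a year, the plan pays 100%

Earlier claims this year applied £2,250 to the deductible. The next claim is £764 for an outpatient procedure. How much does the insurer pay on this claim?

£2,250 of the £2,550 deductible is already met, leaving £300.
That leaves £764 − £300 = £464 for coinsurance.
Coinsurance: £464 × 25% = £116.
Patient responsibility before any cap: £300 + £116 = £416.
Total out-of-pocket so far would be £2,250 + £416 = £2,666, below the £4,500 cap — no reduction.
The insurer covers the remainder: £764 − £416 = £348.

£348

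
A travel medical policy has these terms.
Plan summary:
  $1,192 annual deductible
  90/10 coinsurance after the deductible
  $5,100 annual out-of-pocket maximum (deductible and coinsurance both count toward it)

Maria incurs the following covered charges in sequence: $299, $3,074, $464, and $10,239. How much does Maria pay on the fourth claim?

#1 ($299): fully absorbed by the deductible. Traveler pays $299; OOP now $299.
#2 ($3,074): deductible takes $893, $2,181 remains; traveler's 10% is $218.10. Traveler owes $1,111.10 (running OOP $1,410.10).
#3 ($464): deductible already satisfied, so traveler's share is 10% × $464 = $46.40. Traveler pays $46.40; OOP now $1,456.50.
#4 ($10,239): 10% coinsurance on $10,239 = $1,023.90. Traveler pays $1,023.90; OOP now $2,480.40.

$1,023.90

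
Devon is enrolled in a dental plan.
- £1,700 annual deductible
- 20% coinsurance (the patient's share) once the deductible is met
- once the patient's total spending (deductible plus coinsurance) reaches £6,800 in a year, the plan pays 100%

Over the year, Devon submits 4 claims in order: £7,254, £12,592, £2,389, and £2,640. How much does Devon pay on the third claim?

£477.80

#1 (£7,254): £1,700 finishes the deductible; £5,554 goes to coinsurance; coinsurance £5,554 × 20% = £1,110.80. Patient pays £2,810.80; OOP now £2,810.80.
#2 (£12,592): deductible met; 20% of £12,592 = £2,518.40. Patient owes £2,518.40 (running OOP £5,329.20).
#3 (£2,389): 20% coinsurance on £2,389 = £477.80. Cost to patient: £477.80. OOP to date £5,807.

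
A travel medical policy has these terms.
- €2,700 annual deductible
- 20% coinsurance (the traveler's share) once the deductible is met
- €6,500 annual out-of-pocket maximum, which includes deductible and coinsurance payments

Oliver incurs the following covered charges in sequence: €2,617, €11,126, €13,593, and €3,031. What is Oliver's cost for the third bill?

€1,591.40

Claim 1 — €2,617: fully absorbed by the deductible. Traveler pays €2,617; OOP now €2,617.
Claim 2 — €11,126: €83 to deductible, leaving €11,043; 20% of €11,043 = €2,208.60. Traveler owes €2,291.60 (running OOP €4,908.60).
Claim 3 — €13,593: 20% coinsurance on €13,593 = €2,718.60. Adding that to €4,908.60 gives €7,627.20, past the €6,500 cap; traveler pays only €6,500 − €4,908.60 = €1,591.40.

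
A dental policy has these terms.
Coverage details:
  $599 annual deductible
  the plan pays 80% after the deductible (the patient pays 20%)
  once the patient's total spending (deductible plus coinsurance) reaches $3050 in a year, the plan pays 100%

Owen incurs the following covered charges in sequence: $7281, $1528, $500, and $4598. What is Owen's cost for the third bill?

Bill 1, $7281: $599 to deductible, leaving $6682; patient's 20% is $1336.40. Cost to patient: $1935.40. OOP to date $1935.40.
Bill 2, $1528: deductible met; 20% of $1528 = $305.60. Patient pays $305.60; OOP now $2241.
Bill 3, $500: deductible already satisfied, so patient's share is 20% × $500 = $100. Patient pays $100; OOP now $2341.

$100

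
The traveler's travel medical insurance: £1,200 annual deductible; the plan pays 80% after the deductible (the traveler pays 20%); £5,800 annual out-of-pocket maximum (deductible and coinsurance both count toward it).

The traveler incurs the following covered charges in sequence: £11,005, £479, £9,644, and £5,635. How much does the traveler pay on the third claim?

#1 (£11,005): £1,200 finishes the deductible; £9,805 goes to coinsurance; traveler's 20% is £1,961. Traveler owes £3,161 (running OOP £3,161).
#2 (£479): 20% coinsurance on £479 = £95.80. Traveler pays £95.80; OOP now £3,256.80.
#3 (£9,644): deductible met; 20% of £9,644 = £1,928.80. Cost to traveler: £1,928.80. OOP to date £5,185.60.

£1,928.80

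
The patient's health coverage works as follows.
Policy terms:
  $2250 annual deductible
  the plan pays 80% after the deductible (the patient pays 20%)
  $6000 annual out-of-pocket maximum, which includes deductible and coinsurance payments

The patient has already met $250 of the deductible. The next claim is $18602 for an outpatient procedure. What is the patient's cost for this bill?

$5320.40

Remaining deductible: $2250 − $250 = $2000.
After the $2000 deductible portion, $18602 − $2000 = $16602 is subject to coinsurance.
Coinsurance: $16602 × 20% = $3320.40.
That puts the patient's cost at $2000 + $3320.40 = $5320.40 before any cap.
Total out-of-pocket so far would be $250 + $5320.40 = $5570.40, below the $6000 cap — no reduction.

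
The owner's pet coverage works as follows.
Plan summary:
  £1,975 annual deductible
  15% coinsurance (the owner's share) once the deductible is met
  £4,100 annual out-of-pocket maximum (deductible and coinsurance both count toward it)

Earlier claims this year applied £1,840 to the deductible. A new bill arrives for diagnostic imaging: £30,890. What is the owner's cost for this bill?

£2,260

£1,840 of the £1,975 deductible is already met, leaving £135.
After the £135 deductible portion, £30,890 − £135 = £30,755 is subject to coinsurance.
Coinsurance: £30,755 × 15% = £4,613.25.
That puts the owner's cost at £135 + £4,613.25 = £4,748.25 before any cap.
Adding £4,748.25 to the £1,840 already spent would give £6,588.25, which exceeds the £4,100 cap; the owner pays just £4,100 − £1,840 = £2,260.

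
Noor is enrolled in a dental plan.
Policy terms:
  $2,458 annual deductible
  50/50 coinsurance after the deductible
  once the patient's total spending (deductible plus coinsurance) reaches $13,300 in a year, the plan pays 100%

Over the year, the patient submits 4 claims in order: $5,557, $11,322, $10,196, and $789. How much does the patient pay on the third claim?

$3,631.50

Bill 1, $5,557: deductible takes $2,458, $3,099 remains; 50% of $3,099 = $1,549.50. Patient owes $4,007.50 (running OOP $4,007.50).
Bill 2, $11,322: deductible already satisfied, so patient's share is 50% × $11,322 = $5,661. Patient owes $5,661 (running OOP $9,668.50).
Bill 3, $10,196: 50% coinsurance on $10,196 = $5,098. OOP would hit $14,766.50 > $13,300, so the cap limits the patient to $13,300 − $9,668.50 = $3,631.50.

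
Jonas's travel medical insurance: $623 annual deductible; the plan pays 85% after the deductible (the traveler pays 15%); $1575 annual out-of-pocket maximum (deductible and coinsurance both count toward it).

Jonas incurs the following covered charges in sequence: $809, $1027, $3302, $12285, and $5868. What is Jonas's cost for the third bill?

Claim 1 ($809): deductible takes $623, $186 remains; traveler's 15% is $27.90. Traveler owes $650.90 (running OOP $650.90).
Claim 2 ($1027): deductible met; 15% of $1027 = $154.05. Traveler pays $154.05; OOP now $804.95.
Claim 3 ($3302): deductible met; 15% of $3302 = $495.30. Traveler owes $495.30 (running OOP $1300.25).

$495.30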